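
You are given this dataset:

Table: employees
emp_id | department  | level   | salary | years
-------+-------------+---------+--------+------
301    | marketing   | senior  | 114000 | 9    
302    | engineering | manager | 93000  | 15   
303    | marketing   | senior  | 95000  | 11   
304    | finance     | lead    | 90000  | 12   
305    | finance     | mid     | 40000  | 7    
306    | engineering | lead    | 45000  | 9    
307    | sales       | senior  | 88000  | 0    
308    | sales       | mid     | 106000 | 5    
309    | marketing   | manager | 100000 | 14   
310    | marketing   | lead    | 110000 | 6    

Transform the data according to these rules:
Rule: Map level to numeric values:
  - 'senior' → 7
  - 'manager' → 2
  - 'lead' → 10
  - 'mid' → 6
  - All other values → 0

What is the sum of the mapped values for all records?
67

Step 1: Apply mapping to each record
Step 2: Count by status:
  'senior': 3 records × 7 = 21
  'manager': 2 records × 2 = 4
  'lead': 3 records × 10 = 30
  'mid': 2 records × 6 = 12
Step 3: Sum all mapped values = 67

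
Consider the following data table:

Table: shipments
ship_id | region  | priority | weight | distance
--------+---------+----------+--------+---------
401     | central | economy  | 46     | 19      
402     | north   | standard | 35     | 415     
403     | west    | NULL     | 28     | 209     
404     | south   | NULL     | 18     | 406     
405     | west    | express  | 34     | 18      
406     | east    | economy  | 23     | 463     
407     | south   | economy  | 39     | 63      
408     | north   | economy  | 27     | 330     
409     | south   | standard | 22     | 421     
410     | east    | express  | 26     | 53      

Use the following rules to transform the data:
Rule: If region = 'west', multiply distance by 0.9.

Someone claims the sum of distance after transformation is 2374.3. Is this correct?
Yes, the result is correct.

Step 1: Calculate the correct sum after transformation
Step 2: Apply multiplier 0.9 to records where region = 'west'
Step 3: Correct result = 2374.3
Step 4: Claimed result = 2374.3
Step 5: 2374.3 = 2374.3 ✓
Conclusion: The claimed result is correct.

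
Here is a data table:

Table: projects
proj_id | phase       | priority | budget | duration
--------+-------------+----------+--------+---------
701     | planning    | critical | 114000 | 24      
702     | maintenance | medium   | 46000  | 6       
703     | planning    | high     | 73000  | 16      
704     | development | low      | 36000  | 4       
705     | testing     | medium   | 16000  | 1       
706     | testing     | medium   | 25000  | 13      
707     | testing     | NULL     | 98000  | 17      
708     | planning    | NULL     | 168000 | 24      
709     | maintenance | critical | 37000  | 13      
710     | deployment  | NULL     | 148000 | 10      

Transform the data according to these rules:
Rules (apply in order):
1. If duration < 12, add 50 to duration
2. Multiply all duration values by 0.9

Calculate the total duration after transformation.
295.2

Step 1: Apply Rule 1 - Add 50 to records with duration < 12
  - 4 records affected: 21 + (4 × 50) = 221
  - Unaffected records: 107
  - Sum after Rule 1: 328
Step 2: Apply Rule 2 - Multiply all by 0.9
  - 328 × 0.9 = 295.2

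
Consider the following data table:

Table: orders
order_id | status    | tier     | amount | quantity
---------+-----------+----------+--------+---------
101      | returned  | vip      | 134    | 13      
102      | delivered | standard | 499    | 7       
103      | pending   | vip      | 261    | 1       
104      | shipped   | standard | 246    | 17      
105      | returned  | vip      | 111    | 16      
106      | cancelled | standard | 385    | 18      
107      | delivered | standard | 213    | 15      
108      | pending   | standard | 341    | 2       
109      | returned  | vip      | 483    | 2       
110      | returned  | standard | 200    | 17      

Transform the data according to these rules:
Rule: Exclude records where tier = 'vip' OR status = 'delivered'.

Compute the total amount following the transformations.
1172

Step 1: Find records where tier = 'vip' OR status = 'delivered'
Step 2: 6 records match, summing to 1701
Step 3: Original sum: 2873
Step 4: Remaining sum = 2873 - 1701 = 1172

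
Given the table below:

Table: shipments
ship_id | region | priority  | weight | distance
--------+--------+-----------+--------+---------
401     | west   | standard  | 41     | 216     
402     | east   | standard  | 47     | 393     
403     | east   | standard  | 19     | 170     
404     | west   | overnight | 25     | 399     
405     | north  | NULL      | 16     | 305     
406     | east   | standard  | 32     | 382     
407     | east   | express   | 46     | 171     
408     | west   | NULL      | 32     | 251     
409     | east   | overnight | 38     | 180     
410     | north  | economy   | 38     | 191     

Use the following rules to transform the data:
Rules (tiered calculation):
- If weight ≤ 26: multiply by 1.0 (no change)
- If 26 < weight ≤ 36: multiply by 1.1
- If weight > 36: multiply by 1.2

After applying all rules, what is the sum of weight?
382.4

Step 1: Tier 1 (weight ≤ 26): 3 records, sum = 60 × 1.0 = 60.0
Step 2: Tier 2 (26 < weight ≤ 36): 2 records, sum = 64 × 1.1 = 70.4
Step 3: Tier 3 (weight > 36): 5 records, sum = 210 × 1.2 = 252.0
Step 4: Final sum = 60.0 + 70.4 + 252.0 = 382.4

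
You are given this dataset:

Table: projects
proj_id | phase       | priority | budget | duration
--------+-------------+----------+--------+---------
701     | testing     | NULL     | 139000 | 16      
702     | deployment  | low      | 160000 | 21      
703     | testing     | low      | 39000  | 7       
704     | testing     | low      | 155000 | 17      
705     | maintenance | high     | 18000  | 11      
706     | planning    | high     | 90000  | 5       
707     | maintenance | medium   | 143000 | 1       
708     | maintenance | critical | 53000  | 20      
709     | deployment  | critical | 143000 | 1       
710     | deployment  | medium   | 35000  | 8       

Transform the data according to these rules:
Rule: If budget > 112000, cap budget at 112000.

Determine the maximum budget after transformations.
112000

Step 1: Original maximum budget = 160000
Step 2: Apply cap at 112000
Step 3: 5 records had budget > 112000 and were capped
Step 4: Maximum after transformation = 112000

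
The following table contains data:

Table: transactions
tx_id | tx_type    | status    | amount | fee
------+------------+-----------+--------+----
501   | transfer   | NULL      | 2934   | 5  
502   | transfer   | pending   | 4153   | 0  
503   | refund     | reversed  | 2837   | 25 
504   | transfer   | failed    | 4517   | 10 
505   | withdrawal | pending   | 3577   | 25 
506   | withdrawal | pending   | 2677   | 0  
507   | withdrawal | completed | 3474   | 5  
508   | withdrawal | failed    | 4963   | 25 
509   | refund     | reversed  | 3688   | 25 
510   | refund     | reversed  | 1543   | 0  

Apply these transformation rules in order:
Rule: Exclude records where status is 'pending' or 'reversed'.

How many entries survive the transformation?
4

Step 1: Count records to exclude
  - 3 (pending) + 3 (reversed) = 6 records
Step 2: Total records: 10
Step 3: Remaining = 10 - 6 = 4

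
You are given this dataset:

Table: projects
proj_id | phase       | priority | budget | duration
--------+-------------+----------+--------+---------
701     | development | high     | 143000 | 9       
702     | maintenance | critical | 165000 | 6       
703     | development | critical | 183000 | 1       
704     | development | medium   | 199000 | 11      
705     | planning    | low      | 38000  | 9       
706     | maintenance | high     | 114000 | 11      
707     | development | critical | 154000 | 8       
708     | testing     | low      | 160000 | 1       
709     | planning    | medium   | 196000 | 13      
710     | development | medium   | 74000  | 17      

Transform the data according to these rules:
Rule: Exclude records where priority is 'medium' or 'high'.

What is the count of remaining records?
5

Step 1: Count records to exclude
  - 3 (medium) + 2 (high) = 5 records
Step 2: Total records: 10
Step 3: Remaining = 10 - 5 = 5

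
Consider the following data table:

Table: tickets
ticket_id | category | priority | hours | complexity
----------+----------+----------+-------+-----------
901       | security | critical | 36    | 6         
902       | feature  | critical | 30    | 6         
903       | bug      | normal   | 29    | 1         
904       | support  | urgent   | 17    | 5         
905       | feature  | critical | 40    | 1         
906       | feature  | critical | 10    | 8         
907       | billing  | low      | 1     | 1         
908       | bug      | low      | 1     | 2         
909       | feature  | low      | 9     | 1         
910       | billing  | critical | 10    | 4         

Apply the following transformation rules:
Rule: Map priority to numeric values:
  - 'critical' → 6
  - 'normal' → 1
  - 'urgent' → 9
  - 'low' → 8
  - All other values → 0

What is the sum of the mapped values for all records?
64

Step 1: Apply mapping to each record
Step 2: Count by status:
  'critical': 5 records × 6 = 30
  'normal': 1 records × 1 = 1
  'urgent': 1 records × 9 = 9
  'low': 3 records × 8 = 24
Step 3: Sum all mapped values = 64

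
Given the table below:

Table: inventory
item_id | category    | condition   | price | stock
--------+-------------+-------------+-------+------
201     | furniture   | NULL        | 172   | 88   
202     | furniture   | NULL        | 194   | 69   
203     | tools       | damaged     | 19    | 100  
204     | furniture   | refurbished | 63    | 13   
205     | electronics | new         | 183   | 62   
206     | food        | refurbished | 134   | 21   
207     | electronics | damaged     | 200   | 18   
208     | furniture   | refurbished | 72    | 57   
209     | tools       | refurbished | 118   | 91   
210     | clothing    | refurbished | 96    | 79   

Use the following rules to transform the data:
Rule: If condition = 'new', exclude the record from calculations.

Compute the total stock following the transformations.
536

Step 1: Identify records where condition = 'new'
Step 2: The excluded records sum to 62
Step 3: Original total stock = 598
Step 4: Remaining total = 598 - 62 = 536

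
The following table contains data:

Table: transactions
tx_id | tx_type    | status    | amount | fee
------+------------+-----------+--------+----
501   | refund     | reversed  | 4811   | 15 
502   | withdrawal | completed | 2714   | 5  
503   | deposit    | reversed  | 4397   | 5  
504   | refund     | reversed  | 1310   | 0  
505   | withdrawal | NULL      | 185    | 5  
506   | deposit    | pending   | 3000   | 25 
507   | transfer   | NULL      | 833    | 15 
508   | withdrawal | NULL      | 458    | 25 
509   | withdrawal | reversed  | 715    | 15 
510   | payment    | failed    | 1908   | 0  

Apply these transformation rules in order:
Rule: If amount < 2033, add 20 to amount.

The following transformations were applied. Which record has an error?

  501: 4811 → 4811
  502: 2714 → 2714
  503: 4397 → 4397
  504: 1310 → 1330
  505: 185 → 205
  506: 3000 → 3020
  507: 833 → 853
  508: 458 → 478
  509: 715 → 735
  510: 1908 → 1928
Record 506 has an error. The correct transformed value should be 3000, not 3020.

Step 1: Check each record against the rule
Step 2: Record 506 has amount = 3000
Step 3: Since 3000 >= 2033, the bonus should not have been applied
Step 4: Correct value = 3000, but claimed value = 3020
Conclusion: Record 506 has the error.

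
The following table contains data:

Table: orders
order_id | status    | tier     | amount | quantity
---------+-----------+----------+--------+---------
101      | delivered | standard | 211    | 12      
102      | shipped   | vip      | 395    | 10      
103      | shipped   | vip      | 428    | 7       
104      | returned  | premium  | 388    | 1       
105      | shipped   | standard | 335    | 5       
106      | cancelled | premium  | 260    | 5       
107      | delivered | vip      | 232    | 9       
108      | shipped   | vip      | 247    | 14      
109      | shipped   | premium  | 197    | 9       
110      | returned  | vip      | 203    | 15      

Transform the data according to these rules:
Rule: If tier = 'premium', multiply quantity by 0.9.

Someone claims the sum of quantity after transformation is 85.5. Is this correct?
Yes, the result is correct.

Step 1: Calculate the correct sum after transformation
Step 2: Apply multiplier 0.9 to records where tier = 'premium'
Step 3: Correct result = 85.5
Step 4: Claimed result = 85.5
Step 5: 85.5 = 85.5 ✓
Conclusion: The claimed result is correct.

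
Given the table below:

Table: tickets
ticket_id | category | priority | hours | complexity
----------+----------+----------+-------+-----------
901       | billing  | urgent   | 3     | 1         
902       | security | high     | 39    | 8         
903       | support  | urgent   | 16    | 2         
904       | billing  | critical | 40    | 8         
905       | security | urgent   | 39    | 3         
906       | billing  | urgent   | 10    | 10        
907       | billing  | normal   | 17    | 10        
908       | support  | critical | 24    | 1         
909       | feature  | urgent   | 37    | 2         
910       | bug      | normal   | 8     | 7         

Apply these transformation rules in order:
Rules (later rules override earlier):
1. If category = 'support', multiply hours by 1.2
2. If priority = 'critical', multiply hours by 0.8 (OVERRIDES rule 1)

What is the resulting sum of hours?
223.4

Step 1: Rule 2 takes priority for records with priority = 'critical'
  - 2 records: 64 × 0.8 = 51.2
Step 2: Rule 1 applies to remaining records with category = 'support'
  - 1 records: 16 × 1.2 = 19.2
Step 3: Other records unchanged: 153
Step 4: Final sum = 51.2 + 19.2 + 153 = 223.4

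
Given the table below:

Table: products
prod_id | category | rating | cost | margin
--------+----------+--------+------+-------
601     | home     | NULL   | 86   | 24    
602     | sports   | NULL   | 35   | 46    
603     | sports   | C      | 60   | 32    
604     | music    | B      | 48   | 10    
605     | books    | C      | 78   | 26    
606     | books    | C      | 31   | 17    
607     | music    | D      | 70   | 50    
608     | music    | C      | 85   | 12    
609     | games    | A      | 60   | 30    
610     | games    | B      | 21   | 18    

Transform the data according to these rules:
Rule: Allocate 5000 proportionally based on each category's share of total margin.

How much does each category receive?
books: 811.32, games: 905.66, home: 452.83, music: 1358.49, sports: 1471.7

Step 1: Calculate total margin = 265
Step 2: Calculate each category's proportion:
  books: 43/265 = 16.23% → 811.32
  games: 48/265 = 18.11% → 905.66
  home: 24/265 = 9.06% → 452.83
  music: 72/265 = 27.17% → 1358.49
  sports: 78/265 = 29.43% → 1471.7
Step 3: Verify: sum of allocations ≈ 5000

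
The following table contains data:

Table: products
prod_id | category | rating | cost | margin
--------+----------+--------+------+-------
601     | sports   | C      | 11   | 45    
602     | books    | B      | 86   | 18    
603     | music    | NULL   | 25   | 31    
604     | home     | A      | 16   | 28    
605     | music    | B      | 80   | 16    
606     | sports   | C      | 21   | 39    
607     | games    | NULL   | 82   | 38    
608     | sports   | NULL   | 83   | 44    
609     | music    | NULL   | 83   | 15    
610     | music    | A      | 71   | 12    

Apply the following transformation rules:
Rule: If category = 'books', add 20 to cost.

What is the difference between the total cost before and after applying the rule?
20

Step 1: Original sum of cost = 558
Step 2: 1 records have category = 'books'
Step 3: Each affected record changes by 20
Step 4: Total change = 1 × 20 = 20
Step 5: New sum = 558 + 20 = 578
Step 6: Difference = |578 - 558| = 20
        (Sum increased by 20)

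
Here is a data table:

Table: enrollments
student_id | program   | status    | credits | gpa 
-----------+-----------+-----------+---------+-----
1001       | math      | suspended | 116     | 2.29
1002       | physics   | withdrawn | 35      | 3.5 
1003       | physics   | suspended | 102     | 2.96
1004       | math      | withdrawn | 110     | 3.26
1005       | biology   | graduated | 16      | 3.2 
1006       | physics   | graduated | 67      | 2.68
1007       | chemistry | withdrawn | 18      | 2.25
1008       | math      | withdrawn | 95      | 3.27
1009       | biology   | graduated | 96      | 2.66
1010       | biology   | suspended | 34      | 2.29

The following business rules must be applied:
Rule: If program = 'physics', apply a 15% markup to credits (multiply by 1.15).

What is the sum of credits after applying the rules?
719.6

Step 1: Records with program = 'physics' have total credits = 204
Step 2: Apply multiplier: 204 × 1.15 = 234.6
Step 3: Other records total: 485
Step 4: Final sum = 234.6 + 485 = 719.6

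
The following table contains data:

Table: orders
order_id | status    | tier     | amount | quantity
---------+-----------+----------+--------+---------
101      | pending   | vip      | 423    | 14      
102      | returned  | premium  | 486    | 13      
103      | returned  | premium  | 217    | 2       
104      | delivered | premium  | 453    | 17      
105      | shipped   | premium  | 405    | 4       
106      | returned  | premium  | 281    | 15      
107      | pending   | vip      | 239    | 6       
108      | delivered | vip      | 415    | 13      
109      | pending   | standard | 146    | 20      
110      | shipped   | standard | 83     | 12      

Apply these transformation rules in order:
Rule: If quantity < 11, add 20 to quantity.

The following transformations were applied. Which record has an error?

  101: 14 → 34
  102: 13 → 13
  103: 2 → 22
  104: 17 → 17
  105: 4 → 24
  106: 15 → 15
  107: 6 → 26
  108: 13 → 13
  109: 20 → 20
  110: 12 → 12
Record 101 has an error. The correct transformed value should be 14, not 34.

Step 1: Check each record against the rule
Step 2: Record 101 has quantity = 14
Step 3: Since 14 >= 11, the bonus should not have been applied
Step 4: Correct value = 14, but claimed value = 34
Conclusion: Record 101 has the error.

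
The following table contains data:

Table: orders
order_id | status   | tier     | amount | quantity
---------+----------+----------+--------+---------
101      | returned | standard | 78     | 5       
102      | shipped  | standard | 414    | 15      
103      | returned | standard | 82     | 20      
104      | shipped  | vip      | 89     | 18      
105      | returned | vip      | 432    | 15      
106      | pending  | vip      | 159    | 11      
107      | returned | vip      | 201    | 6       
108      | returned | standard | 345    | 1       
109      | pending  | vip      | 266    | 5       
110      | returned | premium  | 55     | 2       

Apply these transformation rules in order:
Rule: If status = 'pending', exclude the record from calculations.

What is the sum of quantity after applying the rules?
82

Step 1: Identify records where status = 'pending'
Step 2: The excluded records sum to 16
Step 3: Original total quantity = 98
Step 4: Remaining total = 98 - 16 = 82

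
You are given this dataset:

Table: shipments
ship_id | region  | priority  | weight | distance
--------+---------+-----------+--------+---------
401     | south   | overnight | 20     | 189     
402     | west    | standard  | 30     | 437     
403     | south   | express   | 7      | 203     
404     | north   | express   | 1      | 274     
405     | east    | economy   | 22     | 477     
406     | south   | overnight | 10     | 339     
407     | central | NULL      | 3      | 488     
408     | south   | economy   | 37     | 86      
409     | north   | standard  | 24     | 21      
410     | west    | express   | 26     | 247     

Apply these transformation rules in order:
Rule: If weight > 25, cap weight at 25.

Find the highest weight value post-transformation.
25

Step 1: Original maximum weight = 37
Step 2: Apply cap at 25
Step 3: 3 records had weight > 25 and were capped
Step 4: Maximum after transformation = 25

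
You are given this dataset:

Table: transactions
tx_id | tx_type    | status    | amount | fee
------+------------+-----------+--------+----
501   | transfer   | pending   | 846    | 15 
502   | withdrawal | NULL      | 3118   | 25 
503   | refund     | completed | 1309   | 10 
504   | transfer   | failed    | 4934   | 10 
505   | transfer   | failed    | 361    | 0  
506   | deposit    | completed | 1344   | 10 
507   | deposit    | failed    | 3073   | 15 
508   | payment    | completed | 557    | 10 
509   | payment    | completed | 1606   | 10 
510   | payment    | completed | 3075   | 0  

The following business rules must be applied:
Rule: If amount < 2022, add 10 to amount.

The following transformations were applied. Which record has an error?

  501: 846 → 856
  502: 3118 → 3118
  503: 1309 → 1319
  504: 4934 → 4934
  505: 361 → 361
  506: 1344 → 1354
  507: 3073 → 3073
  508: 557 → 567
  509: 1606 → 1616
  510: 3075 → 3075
Record 505 has an error. The correct transformed value should be 371, not 361.

Step 1: Check each record against the rule
Step 2: Record 505 has amount = 361
Step 3: Since 361 < 2022, the bonus should have been applied
Step 4: Correct value = 371, but claimed value = 361
Conclusion: Record 505 has the error.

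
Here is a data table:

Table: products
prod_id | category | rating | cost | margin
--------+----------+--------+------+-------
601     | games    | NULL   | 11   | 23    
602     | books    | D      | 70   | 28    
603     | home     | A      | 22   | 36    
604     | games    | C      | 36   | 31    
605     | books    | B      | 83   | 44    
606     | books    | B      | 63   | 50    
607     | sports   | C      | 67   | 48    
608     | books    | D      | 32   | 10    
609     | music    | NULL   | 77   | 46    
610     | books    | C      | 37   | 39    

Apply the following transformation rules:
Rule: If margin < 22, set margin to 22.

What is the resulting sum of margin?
367

Step 1: 1 records have margin < 22
Step 2: These records originally summed to 10
Step 3: After setting to minimum: 1 × 22 = 22
Step 4: Unaffected records sum: 345
Step 5: Final sum = 22 + 345 = 367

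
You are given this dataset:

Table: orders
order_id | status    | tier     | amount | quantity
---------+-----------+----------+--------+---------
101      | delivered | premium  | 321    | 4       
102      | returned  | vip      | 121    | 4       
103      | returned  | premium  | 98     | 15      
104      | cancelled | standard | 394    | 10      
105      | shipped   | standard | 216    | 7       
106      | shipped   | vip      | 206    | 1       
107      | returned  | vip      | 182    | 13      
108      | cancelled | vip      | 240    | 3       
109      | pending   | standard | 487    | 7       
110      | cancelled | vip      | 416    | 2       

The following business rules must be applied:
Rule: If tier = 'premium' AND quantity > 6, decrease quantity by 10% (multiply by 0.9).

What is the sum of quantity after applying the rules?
64.5

Step 1: Find records where tier = 'premium' AND quantity > 6
Step 2: 1 records match, summing to 15
Step 3: After multiplier: 15 × 0.9 = 13.5
Step 4: Unaffected records sum: 51
Step 5: Final sum = 13.5 + 51 = 64.5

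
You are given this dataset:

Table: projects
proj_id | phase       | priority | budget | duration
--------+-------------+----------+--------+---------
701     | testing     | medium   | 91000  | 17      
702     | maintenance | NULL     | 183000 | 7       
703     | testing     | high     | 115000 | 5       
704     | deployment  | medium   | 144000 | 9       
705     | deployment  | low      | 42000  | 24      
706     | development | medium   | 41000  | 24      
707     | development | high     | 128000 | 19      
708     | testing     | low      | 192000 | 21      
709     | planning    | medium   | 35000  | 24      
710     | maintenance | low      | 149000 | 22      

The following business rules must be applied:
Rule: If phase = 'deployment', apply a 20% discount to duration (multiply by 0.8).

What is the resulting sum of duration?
165.4

Step 1: Records with phase = 'deployment' have total duration = 33
Step 2: Apply multiplier: 33 × 0.8 = 26.4
Step 3: Other records total: 139
Step 4: Final sum = 26.4 + 139 = 165.4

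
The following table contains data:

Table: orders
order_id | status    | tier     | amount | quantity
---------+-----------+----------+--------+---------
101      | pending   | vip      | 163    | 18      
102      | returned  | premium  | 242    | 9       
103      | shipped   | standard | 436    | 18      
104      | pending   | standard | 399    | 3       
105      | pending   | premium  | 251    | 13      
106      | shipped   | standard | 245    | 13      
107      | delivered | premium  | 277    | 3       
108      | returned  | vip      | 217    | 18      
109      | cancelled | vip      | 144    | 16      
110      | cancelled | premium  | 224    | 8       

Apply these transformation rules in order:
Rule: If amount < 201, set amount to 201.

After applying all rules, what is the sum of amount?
2693

Step 1: 2 records have amount < 201
Step 2: These records originally summed to 307
Step 3: After setting to minimum: 2 × 201 = 402
Step 4: Unaffected records sum: 2291
Step 5: Final sum = 402 + 2291 = 2693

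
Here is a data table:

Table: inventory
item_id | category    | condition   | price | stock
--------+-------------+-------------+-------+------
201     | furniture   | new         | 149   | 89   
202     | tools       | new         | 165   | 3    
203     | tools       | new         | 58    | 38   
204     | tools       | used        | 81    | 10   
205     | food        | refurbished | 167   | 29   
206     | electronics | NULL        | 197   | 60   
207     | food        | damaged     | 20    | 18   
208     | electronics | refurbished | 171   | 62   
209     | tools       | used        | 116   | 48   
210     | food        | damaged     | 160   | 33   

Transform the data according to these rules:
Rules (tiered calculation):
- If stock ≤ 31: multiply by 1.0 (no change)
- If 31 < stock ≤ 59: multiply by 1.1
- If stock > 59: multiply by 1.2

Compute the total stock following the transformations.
444.1

Step 1: Tier 1 (stock ≤ 31): 4 records, sum = 60 × 1.0 = 60.0
Step 2: Tier 2 (31 < stock ≤ 59): 3 records, sum = 119 × 1.1 = 130.9
Step 3: Tier 3 (stock > 59): 3 records, sum = 211 × 1.2 = 253.2
Step 4: Final sum = 60.0 + 130.9 + 253.2 = 444.1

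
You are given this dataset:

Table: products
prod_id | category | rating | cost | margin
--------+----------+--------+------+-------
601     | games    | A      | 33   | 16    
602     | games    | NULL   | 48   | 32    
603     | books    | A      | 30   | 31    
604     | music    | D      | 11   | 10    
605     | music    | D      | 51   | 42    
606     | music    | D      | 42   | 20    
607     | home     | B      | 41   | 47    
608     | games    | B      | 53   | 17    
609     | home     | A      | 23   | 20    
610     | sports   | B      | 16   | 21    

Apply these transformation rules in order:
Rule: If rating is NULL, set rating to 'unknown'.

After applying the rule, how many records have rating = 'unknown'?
1

Step 1: Count records where rating IS NULL
Step 2: Found 1 records with NULL rating
Step 3: These records will have rating set to 'unknown'
Step 4: Records already having rating = 'unknown': 0
Step 5: Answer: 1 + 0 = 1 records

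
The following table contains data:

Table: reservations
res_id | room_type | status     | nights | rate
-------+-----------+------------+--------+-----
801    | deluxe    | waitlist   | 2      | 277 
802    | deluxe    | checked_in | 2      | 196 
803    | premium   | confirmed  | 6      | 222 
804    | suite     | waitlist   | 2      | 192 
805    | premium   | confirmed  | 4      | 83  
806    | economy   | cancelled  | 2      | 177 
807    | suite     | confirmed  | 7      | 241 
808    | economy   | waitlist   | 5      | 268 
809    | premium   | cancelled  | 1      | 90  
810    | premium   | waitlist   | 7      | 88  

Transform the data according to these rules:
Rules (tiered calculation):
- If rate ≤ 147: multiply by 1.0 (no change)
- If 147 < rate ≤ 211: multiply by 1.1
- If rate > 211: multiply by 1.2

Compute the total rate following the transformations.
2092.1

Step 1: Tier 1 (rate ≤ 147): 3 records, sum = 261 × 1.0 = 261.0
Step 2: Tier 2 (147 < rate ≤ 211): 3 records, sum = 565 × 1.1 = 621.5
Step 3: Tier 3 (rate > 211): 4 records, sum = 1008 × 1.2 = 1209.6
Step 4: Final sum = 261.0 + 621.5 + 1209.6 = 2092.1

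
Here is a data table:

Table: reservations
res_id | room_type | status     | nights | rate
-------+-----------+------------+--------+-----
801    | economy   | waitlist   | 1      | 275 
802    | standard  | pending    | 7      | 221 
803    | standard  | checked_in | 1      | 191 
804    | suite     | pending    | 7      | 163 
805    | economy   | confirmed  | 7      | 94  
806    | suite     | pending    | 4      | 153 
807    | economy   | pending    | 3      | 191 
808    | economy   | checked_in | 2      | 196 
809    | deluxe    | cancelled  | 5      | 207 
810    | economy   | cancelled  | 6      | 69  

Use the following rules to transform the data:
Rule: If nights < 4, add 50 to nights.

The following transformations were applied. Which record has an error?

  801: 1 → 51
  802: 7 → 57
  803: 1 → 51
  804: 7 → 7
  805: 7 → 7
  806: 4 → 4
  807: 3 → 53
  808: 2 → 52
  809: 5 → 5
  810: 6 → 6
Record 802 has an error. The correct transformed value should be 7, not 57.

Step 1: Check each record against the rule
Step 2: Record 802 has nights = 7
Step 3: Since 7 >= 4, the bonus should not have been applied
Step 4: Correct value = 7, but claimed value = 57
Conclusion: Record 802 has the error.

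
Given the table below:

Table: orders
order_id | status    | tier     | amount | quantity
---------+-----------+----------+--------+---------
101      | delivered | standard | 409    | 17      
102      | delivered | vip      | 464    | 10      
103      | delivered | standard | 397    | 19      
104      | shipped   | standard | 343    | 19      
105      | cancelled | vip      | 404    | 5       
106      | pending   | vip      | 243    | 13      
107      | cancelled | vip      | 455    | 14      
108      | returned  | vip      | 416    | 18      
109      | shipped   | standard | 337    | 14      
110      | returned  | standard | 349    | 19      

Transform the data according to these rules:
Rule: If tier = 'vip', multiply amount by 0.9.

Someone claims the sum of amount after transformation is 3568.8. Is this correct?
No, the correct result is 3618.8.

Step 1: Calculate the correct sum after transformation
Step 2: Apply multiplier 0.9 to records where tier = 'vip'
Step 3: Correct result = 3618.8
Step 4: Claimed result = 3568.8
Step 5: 3618.8 ≠ 3568.8
Conclusion: The claimed result is incorrect. The correct answer is 3618.8.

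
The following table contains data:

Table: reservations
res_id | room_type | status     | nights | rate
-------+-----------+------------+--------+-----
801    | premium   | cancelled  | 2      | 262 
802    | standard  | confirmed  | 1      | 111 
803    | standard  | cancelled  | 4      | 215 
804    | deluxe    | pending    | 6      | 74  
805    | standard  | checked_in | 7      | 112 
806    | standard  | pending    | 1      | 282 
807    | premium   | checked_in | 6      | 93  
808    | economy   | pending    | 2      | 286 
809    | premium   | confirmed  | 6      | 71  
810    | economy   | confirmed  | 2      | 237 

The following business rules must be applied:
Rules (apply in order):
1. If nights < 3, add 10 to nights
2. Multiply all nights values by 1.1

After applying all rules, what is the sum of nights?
95.7

Step 1: Apply Rule 1 - Add 10 to records with nights < 3
  - 5 records affected: 8 + (5 × 10) = 58
  - Unaffected records: 29
  - Sum after Rule 1: 87
Step 2: Apply Rule 2 - Multiply all by 1.1
  - 87 × 1.1 = 95.7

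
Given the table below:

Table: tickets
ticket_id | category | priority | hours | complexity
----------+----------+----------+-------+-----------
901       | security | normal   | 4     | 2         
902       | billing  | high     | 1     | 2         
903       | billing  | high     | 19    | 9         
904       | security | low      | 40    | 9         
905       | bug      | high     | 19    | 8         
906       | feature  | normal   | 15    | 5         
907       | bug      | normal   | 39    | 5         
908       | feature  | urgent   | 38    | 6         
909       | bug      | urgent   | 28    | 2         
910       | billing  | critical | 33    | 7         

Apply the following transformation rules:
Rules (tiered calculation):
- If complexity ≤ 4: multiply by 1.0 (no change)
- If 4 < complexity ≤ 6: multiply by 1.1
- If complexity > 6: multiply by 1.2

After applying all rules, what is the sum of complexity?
63.2

Step 1: Tier 1 (complexity ≤ 4): 3 records, sum = 6 × 1.0 = 6.0
Step 2: Tier 2 (4 < complexity ≤ 6): 3 records, sum = 16 × 1.1 = 17.6
Step 3: Tier 3 (complexity > 6): 4 records, sum = 33 × 1.2 = 39.6
Step 4: Final sum = 6.0 + 17.6 + 39.6 = 63.2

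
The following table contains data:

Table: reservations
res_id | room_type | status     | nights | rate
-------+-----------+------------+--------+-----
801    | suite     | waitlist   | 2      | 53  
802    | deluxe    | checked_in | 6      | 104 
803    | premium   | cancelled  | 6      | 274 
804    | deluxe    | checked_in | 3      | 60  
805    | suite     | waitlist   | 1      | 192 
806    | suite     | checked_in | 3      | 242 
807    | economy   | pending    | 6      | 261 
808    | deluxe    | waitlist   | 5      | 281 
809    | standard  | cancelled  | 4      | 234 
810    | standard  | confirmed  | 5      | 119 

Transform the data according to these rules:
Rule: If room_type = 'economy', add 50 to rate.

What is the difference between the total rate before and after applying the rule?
50

Step 1: Original sum of rate = 1820
Step 2: 1 records have room_type = 'economy'
Step 3: Each affected record changes by 50
Step 4: Total change = 1 × 50 = 50
Step 5: New sum = 1820 + 50 = 1870
Step 6: Difference = |1870 - 1820| = 50
        (Sum increased by 50)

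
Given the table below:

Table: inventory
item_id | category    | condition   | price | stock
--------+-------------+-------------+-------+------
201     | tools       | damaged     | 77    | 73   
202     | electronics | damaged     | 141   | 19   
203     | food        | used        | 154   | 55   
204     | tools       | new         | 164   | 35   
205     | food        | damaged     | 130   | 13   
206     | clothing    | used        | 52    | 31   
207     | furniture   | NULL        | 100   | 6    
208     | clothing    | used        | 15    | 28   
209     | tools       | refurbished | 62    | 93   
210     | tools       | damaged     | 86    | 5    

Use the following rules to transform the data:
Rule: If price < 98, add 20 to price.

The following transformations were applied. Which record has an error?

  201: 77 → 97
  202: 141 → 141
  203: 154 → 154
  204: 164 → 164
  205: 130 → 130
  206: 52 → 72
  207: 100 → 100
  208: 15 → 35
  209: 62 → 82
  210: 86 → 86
Record 210 has an error. The correct transformed value should be 106, not 86.

Step 1: Check each record against the rule
Step 2: Record 210 has price = 86
Step 3: Since 86 < 98, the bonus should have been applied
Step 4: Correct value = 106, but claimed value = 86
Conclusion: Record 210 has the error.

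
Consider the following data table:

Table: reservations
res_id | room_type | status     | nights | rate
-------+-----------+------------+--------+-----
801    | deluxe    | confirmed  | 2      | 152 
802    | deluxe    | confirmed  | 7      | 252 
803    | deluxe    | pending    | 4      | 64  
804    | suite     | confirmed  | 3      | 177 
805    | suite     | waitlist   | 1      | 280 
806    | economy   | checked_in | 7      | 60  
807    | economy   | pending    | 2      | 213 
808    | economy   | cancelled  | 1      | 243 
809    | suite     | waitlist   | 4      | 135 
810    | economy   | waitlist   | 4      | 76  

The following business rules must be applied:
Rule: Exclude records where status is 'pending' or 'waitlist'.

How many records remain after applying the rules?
5

Step 1: Count records to exclude
  - 2 (pending) + 3 (waitlist) = 5 records
Step 2: Total records: 10
Step 3: Remaining = 10 - 5 = 5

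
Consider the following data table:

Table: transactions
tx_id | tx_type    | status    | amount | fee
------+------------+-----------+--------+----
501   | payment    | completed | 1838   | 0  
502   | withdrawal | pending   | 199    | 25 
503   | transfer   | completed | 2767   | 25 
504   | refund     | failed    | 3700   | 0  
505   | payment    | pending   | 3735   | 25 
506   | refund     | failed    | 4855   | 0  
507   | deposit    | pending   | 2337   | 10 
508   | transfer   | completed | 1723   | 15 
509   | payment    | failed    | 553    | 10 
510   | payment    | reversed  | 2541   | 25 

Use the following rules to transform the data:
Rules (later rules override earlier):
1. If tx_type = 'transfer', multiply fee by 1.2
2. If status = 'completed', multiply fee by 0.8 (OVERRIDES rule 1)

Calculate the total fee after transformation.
127.0

Step 1: Rule 2 takes priority for records with status = 'completed'
  - 3 records: 40 × 0.8 = 32.0
Step 2: Rule 1 applies to remaining records with tx_type = 'transfer'
  - 0 records: 0 × 1.2 = 0.0
Step 3: Other records unchanged: 95
Step 4: Final sum = 32.0 + 0.0 + 95 = 127.0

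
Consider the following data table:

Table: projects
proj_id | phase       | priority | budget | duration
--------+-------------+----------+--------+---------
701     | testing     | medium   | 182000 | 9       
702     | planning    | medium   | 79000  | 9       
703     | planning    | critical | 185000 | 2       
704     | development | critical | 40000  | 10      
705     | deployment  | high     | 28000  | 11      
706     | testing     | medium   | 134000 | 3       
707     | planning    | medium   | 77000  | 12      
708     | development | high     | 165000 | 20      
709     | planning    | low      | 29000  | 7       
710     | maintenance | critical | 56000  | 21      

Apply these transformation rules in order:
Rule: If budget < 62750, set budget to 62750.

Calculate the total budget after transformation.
1073000

Step 1: 4 records have budget < 62750
Step 2: These records originally summed to 153000
Step 3: After setting to minimum: 4 × 62750 = 251000
Step 4: Unaffected records sum: 822000
Step 5: Final sum = 251000 + 822000 = 1073000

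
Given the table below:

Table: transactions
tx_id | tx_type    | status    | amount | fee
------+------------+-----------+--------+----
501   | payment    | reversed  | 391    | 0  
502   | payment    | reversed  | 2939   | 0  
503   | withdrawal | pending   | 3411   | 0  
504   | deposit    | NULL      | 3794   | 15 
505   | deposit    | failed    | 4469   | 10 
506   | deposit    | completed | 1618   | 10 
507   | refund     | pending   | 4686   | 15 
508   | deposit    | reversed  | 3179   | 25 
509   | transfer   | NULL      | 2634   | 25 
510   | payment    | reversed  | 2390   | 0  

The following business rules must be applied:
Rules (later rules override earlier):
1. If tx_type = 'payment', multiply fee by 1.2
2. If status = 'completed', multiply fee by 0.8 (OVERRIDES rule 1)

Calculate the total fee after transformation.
98.0

Step 1: Rule 2 takes priority for records with status = 'completed'
  - 1 records: 10 × 0.8 = 8.0
Step 2: Rule 1 applies to remaining records with tx_type = 'payment'
  - 3 records: 0 × 1.2 = 0.0
Step 3: Other records unchanged: 90
Step 4: Final sum = 8.0 + 0.0 + 90 = 98.0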